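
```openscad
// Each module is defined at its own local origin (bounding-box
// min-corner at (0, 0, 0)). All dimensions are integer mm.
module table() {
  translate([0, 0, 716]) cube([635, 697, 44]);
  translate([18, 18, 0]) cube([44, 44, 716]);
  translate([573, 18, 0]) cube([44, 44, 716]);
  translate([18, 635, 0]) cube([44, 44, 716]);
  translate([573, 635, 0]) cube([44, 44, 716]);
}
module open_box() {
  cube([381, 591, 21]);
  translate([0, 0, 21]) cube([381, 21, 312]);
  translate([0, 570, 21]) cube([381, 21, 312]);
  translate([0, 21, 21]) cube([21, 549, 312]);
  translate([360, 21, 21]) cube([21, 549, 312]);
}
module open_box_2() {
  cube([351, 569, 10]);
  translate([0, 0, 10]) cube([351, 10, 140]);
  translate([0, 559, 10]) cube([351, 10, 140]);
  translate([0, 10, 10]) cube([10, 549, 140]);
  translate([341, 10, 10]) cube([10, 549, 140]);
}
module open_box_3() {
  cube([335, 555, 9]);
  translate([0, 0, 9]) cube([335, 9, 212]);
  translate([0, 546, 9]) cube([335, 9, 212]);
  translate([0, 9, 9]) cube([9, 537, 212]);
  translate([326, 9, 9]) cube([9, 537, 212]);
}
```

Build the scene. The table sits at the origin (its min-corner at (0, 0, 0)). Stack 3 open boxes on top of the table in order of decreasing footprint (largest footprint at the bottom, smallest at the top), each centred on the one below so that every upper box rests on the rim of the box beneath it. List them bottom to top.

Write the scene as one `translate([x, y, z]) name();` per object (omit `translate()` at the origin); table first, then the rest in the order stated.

table();
translate([127, 53, 760]) open_box();
translate([142, 64, 1093]) open_box_2();
translate([150, 71, 1243]) open_box_3();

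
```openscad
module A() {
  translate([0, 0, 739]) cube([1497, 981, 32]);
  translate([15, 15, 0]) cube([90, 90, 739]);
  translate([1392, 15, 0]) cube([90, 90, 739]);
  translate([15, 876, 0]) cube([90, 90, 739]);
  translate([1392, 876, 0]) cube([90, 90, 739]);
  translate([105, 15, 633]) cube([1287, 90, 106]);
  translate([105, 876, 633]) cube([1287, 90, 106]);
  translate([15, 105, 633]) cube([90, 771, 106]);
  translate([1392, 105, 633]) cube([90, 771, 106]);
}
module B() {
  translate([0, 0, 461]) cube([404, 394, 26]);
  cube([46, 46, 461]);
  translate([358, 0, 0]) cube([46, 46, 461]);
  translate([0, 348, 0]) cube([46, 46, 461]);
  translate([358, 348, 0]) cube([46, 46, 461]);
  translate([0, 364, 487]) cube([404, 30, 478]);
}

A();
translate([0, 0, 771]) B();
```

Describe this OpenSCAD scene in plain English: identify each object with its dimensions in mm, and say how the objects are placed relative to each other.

A is a table: top 1497 mm (x) × 981 mm (y), 32 mm thick, upper face at z = 771 mm, on four 90×90 mm square legs, each inset 15 mm from the nearest pair of top edges, running from z = 0 to the bottom of the top. Four apron rails, 90 mm thick and 106 mm tall, run between adjacent legs with their top edges flush with the underside of the top and their outer faces flush with the legs' outer faces.

B is a chair: 404×394 mm seat, 26 mm thick, top at z = 487 mm, on four 46 mm square corner legs flush with the seat edges. A 30 mm thick backrest slab spans the full seat width, extending 478 mm above the seat top, its back face flush with the seat's +y edge.

The chair is on top of the table.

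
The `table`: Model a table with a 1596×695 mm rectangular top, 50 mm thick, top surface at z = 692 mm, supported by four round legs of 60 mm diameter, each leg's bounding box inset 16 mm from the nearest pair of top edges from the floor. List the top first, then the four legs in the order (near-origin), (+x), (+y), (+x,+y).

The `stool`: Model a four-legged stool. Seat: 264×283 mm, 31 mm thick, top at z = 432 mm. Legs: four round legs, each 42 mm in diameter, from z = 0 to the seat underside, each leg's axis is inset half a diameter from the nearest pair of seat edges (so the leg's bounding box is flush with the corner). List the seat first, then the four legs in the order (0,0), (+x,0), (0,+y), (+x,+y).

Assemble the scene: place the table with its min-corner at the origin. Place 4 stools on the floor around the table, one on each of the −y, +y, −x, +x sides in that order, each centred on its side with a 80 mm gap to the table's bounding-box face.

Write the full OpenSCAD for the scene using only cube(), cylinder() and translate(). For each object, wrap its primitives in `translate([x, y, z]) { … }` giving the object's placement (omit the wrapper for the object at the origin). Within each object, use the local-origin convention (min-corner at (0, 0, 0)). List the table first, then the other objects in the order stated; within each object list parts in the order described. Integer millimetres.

translate([0, 0, 642]) cube([1596, 695, 50]);
translate([46, 46, 0]) cylinder(h = 642, r = 30);
translate([1550, 46, 0]) cylinder(h = 642, r = 30);
translate([46, 649, 0]) cylinder(h = 642, r = 30);
translate([1550, 649, 0]) cylinder(h = 642, r = 30);
translate([666, -363, 0]) {
  translate([0, 0, 401]) cube([264, 283, 31]);
  translate([21, 21, 0]) cylinder(h = 401, r = 21);
  translate([243, 21, 0]) cylinder(h = 401, r = 21);
  translate([21, 262, 0]) cylinder(h = 401, r = 21);
  translate([243, 262, 0]) cylinder(h = 401, r = 21);
}
translate([666, 775, 0]) {
  translate([0, 0, 401]) cube([264, 283, 31]);
  translate([21, 21, 0]) cylinder(h = 401, r = 21);
  translate([243, 21, 0]) cylinder(h = 401, r = 21);
  translate([21, 262, 0]) cylinder(h = 401, r = 21);
  translate([243, 262, 0]) cylinder(h = 401, r = 21);
}
translate([-344, 206, 0]) {
  translate([0, 0, 401]) cube([264, 283, 31]);
  translate([21, 21, 0]) cylinder(h = 401, r = 21);
  translate([243, 21, 0]) cylinder(h = 401, r = 21);
  translate([21, 262, 0]) cylinder(h = 401, r = 21);
  translate([243, 262, 0]) cylinder(h = 401, r = 21);
}
translate([1676, 206, 0]) {
  translate([0, 0, 401]) cube([264, 283, 31]);
  translate([21, 21, 0]) cylinder(h = 401, r = 21);
  translate([243, 21, 0]) cylinder(h = 401, r = 21);
  translate([21, 262, 0]) cylinder(h = 401, r = 21);
  translate([243, 262, 0]) cylinder(h = 401, r = 21);
}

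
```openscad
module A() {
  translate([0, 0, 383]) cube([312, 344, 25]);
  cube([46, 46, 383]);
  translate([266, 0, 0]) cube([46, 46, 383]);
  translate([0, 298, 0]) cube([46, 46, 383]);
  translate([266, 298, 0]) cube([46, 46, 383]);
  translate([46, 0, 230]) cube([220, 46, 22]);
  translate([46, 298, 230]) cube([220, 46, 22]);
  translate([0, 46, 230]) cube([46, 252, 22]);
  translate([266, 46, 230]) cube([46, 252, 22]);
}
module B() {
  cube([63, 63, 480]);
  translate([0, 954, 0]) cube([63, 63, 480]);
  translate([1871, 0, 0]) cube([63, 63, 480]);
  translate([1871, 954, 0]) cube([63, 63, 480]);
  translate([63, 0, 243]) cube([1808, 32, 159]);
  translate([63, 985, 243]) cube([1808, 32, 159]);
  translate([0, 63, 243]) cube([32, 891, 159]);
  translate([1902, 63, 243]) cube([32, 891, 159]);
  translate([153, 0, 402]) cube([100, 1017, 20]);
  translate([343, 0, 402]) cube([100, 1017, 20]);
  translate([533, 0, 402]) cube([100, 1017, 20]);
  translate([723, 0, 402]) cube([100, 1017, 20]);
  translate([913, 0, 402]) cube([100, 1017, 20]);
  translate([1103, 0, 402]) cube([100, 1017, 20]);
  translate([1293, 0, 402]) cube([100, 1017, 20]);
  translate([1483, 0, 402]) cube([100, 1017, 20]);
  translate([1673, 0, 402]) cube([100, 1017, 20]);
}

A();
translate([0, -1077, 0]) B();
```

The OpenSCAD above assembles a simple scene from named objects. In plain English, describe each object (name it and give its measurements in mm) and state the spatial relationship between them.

A is a four-legged stool. The seat is 312×344 mm, 25 mm thick, top at z = 408 mm. It stands on four square legs, each 46×46 mm in cross-section, from z = 0 to the seat underside, each flush with a corner of the seat. Four stretchers, 46 mm wide and 22 mm tall, connect adjacent legs with their undersides at z = 230 mm, each running between the inner faces of the legs it joins and aligned with the legs' outer faces on the other axis.

B is a bed frame 1934 mm long (x) by 1017 mm wide (y). Four 63×63 mm corner posts, 480 mm tall, at the corners of the footprint. Four rails of 32 mm thickness and 159 mm height run between adjacent posts with their undersides at z = 243 mm, their outer faces flush with the outside of the frame (the two x-running rails run between the posts' inner faces; the two y-running rails run between the posts' inner faces). 9 slats, each 100 mm wide (x) and 20 mm thick, lie across the top of the two x-running rails, running the full 1017 mm width of the frame in y; the slats are evenly spaced along x between the inner faces of the end posts with equal gaps (rounded down to the nearest mm) at the −x end and between each pair — any rounding remainder accumulates at the +x end.

The bed frame is on the floor beside the stool on its −y side.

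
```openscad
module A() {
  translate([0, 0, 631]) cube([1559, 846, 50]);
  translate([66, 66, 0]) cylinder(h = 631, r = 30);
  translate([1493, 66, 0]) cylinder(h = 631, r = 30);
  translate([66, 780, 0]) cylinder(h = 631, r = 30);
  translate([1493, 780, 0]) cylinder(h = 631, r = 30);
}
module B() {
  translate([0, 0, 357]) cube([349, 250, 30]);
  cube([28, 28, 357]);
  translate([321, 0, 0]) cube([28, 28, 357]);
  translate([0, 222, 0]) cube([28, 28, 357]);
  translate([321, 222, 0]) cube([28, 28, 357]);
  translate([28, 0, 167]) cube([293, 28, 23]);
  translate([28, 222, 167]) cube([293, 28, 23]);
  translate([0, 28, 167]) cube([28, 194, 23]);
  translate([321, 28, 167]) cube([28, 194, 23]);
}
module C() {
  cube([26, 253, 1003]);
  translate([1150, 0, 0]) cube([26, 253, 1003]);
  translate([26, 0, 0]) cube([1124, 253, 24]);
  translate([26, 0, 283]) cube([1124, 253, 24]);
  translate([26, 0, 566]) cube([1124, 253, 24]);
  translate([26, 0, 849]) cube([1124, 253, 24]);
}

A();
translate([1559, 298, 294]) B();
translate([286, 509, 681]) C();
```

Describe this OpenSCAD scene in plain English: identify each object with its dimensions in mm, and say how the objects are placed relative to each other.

A is a rectangular dining table. The top is 1559×846×50 mm with its upper surface at z = 681 mm. It stands on four round legs of 60 mm diameter, each leg's bounding box inset 36 mm from the nearest pair of top edges, running from the floor to the underside of the top.

B is a four-legged stool. The seat is 349×250 mm, 30 mm thick, top at z = 387 mm. It stands on four square legs, each 28×28 mm in cross-section, from z = 0 to the seat underside, each flush with a corner of the seat. Four stretchers, 28 mm wide and 23 mm tall, connect adjacent legs with their undersides at z = 167 mm, each running between the inner faces of the legs it joins and aligned with the legs' outer faces on the other axis.

C is an open bookshelf. Two side panels, each 26 mm thick, 253 mm deep and 1003 mm tall, stand 1176 mm apart (outside-to-outside). Between them sit 4 shelves, each 24 mm thick and 253 mm deep, spanning the full gap between the sides. The bottom shelf rests on the floor (its underside at z = 0) and the clear gap between one shelf's top and the next shelf's underside is 259 mm.

The stool is beside the table with their tops flush at z = 681. The bookshelf is on top of the table.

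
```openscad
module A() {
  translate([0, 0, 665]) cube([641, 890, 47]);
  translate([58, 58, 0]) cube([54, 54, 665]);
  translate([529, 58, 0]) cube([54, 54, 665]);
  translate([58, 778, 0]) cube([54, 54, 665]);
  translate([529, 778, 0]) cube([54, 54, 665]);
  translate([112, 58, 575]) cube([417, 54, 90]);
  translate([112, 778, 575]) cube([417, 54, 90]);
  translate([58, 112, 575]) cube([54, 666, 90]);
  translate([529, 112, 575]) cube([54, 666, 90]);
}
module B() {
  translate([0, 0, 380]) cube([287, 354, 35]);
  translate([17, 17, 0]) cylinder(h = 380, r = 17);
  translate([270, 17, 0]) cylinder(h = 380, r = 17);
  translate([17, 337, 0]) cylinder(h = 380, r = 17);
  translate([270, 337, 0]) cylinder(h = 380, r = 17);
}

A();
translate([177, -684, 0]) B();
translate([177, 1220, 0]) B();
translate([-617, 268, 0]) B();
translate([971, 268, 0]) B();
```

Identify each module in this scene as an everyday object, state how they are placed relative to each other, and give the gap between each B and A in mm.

A is a table. B is a stool. Four stools sit around the table at the −y, +y, −x, +x sides. The gap between each stool and the table is 330 mm.

Each stool's nearest face is 330 mm from the table's bounding box.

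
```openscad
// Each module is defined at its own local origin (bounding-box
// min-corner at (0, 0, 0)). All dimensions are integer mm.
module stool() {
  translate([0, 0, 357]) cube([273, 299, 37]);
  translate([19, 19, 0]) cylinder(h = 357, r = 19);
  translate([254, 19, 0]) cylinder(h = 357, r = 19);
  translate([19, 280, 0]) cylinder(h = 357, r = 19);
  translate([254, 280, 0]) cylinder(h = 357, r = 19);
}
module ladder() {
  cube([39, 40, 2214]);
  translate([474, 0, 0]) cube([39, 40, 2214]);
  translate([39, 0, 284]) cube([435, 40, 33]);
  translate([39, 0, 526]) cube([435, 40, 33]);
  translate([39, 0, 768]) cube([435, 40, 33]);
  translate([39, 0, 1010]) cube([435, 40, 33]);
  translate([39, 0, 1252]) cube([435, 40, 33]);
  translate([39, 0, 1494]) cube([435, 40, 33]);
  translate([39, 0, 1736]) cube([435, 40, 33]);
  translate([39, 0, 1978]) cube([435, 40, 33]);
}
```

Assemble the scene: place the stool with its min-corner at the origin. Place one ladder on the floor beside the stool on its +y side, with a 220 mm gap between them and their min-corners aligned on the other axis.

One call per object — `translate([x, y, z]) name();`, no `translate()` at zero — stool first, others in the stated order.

stool();
translate([0, 519, 0]) ladder();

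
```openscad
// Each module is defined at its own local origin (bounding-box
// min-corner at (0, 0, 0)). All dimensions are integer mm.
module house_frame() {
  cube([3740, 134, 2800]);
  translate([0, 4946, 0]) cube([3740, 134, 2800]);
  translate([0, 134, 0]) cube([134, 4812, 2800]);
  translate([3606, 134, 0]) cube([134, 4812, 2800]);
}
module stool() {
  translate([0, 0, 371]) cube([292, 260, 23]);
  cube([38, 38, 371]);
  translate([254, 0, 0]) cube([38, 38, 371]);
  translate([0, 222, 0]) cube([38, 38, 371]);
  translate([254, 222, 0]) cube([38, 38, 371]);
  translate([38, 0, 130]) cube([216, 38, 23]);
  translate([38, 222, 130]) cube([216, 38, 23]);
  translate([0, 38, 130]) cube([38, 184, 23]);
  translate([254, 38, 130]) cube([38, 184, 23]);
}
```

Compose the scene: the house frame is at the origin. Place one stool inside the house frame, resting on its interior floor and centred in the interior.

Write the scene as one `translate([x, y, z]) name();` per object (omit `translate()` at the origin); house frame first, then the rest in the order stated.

house_frame();
translate([1724, 2410, 0]) stool();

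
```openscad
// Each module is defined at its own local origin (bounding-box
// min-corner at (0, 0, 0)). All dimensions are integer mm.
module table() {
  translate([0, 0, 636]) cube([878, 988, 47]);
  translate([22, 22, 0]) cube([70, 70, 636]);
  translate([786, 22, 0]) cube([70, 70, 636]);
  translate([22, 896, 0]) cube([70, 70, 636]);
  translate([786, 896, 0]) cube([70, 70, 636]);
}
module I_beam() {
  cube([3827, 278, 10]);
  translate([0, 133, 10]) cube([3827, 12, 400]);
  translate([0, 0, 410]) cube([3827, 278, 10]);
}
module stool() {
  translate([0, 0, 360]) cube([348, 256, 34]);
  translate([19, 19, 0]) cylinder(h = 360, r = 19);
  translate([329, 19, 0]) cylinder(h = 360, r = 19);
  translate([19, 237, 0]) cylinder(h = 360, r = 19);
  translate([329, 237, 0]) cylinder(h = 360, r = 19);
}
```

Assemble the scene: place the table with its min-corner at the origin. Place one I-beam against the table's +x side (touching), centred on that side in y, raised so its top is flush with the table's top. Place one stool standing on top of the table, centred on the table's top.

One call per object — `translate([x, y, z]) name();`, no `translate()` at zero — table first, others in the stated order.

table();
translate([878, 355, 263]) I_beam();
translate([265, 366, 683]) stool();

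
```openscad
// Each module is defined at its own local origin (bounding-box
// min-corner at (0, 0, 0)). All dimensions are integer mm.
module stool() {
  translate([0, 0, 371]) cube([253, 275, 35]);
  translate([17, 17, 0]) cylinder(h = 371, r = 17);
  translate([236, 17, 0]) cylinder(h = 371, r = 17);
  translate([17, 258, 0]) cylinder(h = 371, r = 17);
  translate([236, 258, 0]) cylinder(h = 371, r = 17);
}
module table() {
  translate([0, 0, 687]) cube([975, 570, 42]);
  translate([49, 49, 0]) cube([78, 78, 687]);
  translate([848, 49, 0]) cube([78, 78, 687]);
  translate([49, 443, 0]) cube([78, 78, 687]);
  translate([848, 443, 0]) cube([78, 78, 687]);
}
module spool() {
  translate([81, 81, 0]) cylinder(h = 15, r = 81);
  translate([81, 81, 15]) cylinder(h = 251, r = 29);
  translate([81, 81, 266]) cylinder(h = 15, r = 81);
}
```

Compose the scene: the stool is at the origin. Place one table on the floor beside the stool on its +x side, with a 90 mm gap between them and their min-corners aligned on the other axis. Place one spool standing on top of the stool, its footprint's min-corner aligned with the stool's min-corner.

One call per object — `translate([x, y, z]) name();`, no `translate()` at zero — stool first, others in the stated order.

stool();
translate([343, 0, 0]) table();
translate([0, 0, 406]) spool();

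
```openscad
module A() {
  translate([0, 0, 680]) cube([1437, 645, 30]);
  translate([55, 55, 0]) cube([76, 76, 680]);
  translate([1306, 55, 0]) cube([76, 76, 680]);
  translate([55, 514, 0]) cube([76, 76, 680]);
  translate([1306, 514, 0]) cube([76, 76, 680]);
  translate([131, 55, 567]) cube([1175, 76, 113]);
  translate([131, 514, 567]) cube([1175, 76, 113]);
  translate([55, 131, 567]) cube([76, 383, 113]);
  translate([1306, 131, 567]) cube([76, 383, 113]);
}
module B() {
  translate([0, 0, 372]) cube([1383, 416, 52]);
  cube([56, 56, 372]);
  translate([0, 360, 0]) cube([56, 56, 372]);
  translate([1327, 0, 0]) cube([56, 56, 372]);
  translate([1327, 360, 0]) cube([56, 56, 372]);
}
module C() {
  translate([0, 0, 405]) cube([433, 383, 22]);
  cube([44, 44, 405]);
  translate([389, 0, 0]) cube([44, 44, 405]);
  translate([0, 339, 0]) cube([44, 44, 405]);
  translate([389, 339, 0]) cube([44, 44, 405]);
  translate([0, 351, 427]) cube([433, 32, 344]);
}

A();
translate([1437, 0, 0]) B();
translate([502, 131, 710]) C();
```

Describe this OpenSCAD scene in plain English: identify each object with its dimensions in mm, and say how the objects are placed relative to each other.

A is a table: top 1437 mm (x) × 645 mm (y), 30 mm thick, upper face at z = 710 mm, on four 76×76 mm square legs, each inset 55 mm from the nearest pair of top edges, running from z = 0 to the bottom of the top. Four apron rails, 76 mm thick and 113 mm tall, run between adjacent legs with their top edges flush with the underside of the top and their outer faces flush with the legs' outer faces.

B is a bench: a 1383×416 mm seat slab, 52 mm thick, top at z = 424 mm, on four 56×56 mm square legs flush with the seat corners and standing on z = 0.

C is a chair. The seat is a 433×383×22 mm slab with its top at z = 427 mm, on four 44×44 mm corner legs (flush with the seat edges, standing on z = 0). A flat backrest 32 mm thick, 344 mm tall, spans the full seat width and rises from the seat top along its +y edge, rear face flush with the rear of the seat.

The bench is against the table's +x side, with their −y faces flush. The chair is on top of the table, centred.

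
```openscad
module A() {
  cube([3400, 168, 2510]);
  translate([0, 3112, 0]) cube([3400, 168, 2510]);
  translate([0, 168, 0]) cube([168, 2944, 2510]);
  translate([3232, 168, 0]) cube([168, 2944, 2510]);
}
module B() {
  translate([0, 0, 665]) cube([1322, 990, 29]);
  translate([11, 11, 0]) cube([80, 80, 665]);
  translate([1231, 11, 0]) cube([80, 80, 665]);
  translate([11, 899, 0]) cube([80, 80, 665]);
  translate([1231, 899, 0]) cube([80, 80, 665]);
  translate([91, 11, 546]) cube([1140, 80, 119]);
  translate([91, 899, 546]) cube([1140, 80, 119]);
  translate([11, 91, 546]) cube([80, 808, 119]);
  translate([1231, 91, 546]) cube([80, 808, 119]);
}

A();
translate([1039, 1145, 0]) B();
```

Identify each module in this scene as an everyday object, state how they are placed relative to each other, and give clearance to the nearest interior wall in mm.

Clearances: x = 871, y = 977; minimum 871 mm.

A is a house frame. B is a table. The table sits inside the house frame, centred. The clearance to the nearest interior wall is 871 mm.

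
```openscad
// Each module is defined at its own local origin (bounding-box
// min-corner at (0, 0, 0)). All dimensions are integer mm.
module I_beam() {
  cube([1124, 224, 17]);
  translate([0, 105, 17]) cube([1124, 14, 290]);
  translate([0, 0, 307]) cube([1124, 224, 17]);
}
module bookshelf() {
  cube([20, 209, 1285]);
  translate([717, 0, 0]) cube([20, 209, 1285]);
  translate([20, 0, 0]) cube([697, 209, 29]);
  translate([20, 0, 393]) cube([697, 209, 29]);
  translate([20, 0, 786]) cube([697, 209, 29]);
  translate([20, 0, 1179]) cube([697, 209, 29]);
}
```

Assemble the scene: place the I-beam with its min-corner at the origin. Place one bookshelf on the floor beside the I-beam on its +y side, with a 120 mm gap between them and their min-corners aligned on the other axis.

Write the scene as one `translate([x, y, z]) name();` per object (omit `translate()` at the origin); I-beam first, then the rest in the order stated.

I_beam();
translate([0, 344, 0]) bookshelf();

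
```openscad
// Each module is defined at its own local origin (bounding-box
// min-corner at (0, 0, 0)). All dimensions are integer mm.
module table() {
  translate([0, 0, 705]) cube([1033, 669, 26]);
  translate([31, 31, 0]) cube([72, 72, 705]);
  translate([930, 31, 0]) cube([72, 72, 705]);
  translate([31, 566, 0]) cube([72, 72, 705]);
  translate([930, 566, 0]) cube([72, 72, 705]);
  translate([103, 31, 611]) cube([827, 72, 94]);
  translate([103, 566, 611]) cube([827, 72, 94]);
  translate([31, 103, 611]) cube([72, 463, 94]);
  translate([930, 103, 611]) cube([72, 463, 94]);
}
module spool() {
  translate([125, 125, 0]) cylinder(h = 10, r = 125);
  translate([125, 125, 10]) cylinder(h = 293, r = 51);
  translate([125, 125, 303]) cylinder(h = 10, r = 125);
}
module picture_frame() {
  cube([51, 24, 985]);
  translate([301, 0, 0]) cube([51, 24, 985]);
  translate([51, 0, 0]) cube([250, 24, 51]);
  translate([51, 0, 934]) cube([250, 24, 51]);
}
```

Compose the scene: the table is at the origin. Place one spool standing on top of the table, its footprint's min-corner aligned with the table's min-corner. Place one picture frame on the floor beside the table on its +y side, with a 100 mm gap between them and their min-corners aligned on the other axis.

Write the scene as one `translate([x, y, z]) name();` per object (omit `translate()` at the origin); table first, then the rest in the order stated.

table();
translate([0, 0, 731]) spool();
translate([0, 769, 0]) picture_frame();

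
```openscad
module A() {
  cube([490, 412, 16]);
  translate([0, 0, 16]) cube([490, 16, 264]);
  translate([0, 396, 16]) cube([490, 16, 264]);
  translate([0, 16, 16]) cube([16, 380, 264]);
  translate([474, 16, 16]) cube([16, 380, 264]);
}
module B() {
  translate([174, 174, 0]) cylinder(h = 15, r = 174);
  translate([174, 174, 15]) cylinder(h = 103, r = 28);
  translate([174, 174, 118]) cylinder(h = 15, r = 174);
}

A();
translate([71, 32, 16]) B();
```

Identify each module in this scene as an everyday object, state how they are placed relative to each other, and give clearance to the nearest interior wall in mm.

Clearances: x = 55, y = 16; minimum 16 mm.

A is an open box. B is a spool. The spool sits inside the open box, centred. The clearance to the nearest interior wall is 16 mm.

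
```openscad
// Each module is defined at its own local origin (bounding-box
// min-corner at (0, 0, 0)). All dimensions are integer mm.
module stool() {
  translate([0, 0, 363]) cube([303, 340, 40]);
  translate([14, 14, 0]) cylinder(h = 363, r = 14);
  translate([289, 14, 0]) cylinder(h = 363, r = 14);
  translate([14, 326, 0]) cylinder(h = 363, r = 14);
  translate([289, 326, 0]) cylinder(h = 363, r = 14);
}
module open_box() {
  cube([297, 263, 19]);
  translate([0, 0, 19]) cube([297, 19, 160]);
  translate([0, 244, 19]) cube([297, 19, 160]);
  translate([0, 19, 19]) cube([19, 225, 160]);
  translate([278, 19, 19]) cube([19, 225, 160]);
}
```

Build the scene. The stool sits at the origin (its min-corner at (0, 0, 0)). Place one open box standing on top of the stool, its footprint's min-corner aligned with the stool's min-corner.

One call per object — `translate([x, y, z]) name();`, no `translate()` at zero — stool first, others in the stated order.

stool();
translate([0, 0, 403]) open_box();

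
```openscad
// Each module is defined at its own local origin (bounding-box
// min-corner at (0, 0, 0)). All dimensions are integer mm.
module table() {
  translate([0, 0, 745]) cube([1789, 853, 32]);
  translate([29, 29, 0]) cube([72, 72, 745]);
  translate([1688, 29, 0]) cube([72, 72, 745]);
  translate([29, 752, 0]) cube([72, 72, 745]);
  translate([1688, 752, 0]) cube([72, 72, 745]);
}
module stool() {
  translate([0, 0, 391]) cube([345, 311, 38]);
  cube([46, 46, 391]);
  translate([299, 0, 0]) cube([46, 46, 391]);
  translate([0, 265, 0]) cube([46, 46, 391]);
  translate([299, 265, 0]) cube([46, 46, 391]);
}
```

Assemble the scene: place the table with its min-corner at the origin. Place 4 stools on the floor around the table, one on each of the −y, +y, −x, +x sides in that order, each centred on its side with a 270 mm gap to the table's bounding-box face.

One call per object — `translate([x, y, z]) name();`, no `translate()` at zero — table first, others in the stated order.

table();
translate([722, -581, 0]) stool();
translate([722, 1123, 0]) stool();
translate([-615, 271, 0]) stool();
translate([2059, 271, 0]) stool();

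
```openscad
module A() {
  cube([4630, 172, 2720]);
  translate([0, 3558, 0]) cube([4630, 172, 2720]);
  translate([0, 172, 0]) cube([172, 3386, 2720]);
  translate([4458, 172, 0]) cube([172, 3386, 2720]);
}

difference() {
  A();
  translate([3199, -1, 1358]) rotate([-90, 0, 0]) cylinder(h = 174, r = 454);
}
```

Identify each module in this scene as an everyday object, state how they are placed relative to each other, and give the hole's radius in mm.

The subtracted cylinder has r = 454 mm.

A is a house frame. The house frame has a circular hole through its front wall. The hole's radius is 454 mm.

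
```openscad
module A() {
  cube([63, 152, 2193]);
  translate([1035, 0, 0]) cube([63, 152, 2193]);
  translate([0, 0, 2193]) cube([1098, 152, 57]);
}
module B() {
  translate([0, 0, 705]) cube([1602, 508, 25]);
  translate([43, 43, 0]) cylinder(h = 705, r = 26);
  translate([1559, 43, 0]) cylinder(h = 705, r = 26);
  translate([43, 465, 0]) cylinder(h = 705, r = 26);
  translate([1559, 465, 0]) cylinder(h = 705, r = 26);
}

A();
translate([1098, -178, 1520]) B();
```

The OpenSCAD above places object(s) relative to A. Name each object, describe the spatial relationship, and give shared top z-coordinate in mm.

Both tops at z = 2250 mm.

A is a door frame. B is a table. The table is beside the door frame with their tops flush at z = 2250. The shared top z-coordinate is 2250 mm.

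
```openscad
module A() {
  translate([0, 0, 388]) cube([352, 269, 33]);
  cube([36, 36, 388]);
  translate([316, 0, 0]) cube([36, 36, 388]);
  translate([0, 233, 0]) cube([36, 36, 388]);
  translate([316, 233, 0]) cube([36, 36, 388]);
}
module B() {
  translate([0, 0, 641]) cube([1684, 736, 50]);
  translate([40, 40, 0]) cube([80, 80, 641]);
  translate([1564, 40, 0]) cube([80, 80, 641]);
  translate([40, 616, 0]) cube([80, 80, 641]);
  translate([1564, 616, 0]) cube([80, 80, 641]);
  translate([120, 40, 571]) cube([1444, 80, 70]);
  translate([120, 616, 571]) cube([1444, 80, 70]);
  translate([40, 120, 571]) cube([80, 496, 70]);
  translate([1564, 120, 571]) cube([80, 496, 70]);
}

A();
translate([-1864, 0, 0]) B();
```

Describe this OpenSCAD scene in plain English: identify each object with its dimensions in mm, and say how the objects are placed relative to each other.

A is a four-legged stool. The seat is a 352×269×33 mm slab whose top surface is at z = 421 mm; four square legs, each 36×36 mm in cross-section, run from the floor (z = 0) to the underside of the seat, each flush with a corner of the seat.

B is a table: top 1684 mm (x) × 736 mm (y), 50 mm thick, upper face at z = 691 mm, on four 80×80 mm square legs, each inset 40 mm from the nearest pair of top edges, running from z = 0 to the bottom of the top. Four apron rails, 80 mm thick and 70 mm tall, run between adjacent legs with their top edges flush with the underside of the top and their outer faces flush with the legs' outer faces.

The table is on the floor beside the stool on its −x side.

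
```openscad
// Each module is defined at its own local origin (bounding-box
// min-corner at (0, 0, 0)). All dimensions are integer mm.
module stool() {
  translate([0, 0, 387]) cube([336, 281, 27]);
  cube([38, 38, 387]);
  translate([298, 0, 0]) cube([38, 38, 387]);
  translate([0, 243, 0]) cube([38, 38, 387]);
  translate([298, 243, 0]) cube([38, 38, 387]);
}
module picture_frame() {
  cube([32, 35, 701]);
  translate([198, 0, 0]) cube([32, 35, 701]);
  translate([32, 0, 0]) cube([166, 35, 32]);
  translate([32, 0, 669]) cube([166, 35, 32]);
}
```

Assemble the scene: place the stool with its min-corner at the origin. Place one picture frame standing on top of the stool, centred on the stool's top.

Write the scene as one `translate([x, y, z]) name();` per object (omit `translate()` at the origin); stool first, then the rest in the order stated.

stool();
translate([53, 123, 414]) picture_frame();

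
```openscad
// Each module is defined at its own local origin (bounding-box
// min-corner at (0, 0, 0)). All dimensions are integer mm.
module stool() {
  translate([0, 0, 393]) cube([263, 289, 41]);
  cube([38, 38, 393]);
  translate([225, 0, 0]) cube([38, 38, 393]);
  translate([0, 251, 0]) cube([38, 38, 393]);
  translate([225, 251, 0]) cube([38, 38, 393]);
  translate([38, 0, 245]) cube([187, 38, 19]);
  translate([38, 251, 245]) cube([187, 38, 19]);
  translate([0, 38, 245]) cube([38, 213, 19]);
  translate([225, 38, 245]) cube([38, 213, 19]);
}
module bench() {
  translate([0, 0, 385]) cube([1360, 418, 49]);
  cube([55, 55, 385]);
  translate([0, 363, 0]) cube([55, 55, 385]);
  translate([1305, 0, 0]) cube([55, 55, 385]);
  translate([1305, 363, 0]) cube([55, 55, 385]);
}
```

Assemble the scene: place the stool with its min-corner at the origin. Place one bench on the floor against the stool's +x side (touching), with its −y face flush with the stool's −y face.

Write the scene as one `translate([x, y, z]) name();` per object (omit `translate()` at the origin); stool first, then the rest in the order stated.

stool();
translate([263, 0, 0]) bench();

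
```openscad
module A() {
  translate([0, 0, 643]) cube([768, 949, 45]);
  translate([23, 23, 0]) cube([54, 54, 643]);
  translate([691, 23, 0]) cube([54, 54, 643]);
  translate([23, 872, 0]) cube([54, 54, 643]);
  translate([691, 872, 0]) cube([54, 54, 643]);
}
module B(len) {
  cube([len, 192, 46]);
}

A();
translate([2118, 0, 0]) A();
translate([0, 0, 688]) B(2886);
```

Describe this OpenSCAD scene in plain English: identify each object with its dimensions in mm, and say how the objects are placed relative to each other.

A is a table: top 768 mm (x) × 949 mm (y), 45 mm thick, upper face at z = 688 mm, on four 54×54 mm square legs, each inset 23 mm from the nearest pair of top edges, running from z = 0 to the bottom of the top.

B is a rectangular beam 2886 mm long (x), 192 mm deep (y), 46 mm thick (z).

The beam spans the tops of two tables placed 1350 mm apart, resting at z = 688 mm.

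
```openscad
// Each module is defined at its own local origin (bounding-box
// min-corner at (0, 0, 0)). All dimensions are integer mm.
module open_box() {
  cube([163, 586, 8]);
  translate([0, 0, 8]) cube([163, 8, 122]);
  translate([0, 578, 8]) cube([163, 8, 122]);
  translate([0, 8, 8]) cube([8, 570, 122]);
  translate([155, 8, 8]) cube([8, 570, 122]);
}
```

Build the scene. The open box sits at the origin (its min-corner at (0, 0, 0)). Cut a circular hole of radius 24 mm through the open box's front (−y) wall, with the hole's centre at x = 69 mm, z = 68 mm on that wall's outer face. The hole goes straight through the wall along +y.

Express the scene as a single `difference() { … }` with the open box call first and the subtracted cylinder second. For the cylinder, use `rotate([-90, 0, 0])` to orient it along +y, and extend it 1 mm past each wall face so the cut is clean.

difference() {
  open_box();
  translate([69, -1, 68]) rotate([-90, 0, 0]) cylinder(h = 10, r = 24);
}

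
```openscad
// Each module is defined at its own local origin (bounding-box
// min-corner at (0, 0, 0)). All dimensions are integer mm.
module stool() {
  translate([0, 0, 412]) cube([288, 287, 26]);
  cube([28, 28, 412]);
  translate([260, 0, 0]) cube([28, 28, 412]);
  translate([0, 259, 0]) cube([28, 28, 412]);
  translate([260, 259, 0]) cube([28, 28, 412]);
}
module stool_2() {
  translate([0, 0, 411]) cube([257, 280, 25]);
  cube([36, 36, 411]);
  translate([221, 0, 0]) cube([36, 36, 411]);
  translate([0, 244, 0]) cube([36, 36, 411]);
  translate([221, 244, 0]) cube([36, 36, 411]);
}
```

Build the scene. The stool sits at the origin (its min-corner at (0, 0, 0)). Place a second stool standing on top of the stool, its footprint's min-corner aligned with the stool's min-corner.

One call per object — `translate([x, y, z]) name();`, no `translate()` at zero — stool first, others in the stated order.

stool();
translate([0, 0, 438]) stool_2();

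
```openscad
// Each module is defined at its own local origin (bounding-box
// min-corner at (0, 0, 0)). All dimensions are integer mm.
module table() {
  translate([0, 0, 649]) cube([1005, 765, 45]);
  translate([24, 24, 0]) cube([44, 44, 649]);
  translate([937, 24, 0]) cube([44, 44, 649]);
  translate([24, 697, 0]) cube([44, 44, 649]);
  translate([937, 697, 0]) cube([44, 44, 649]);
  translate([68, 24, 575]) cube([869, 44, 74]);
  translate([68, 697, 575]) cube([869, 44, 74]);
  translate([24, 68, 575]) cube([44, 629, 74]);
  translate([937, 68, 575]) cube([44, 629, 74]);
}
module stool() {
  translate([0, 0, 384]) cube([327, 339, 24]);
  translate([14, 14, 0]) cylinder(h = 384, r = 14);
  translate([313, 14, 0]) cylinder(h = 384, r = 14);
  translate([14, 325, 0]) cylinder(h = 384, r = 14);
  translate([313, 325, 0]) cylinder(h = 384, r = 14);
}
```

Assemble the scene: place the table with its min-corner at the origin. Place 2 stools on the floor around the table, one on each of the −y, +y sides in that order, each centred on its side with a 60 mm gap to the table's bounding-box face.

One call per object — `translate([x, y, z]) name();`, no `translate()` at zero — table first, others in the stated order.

table();
translate([339, -399, 0]) stool();
translate([339, 825, 0]) stool();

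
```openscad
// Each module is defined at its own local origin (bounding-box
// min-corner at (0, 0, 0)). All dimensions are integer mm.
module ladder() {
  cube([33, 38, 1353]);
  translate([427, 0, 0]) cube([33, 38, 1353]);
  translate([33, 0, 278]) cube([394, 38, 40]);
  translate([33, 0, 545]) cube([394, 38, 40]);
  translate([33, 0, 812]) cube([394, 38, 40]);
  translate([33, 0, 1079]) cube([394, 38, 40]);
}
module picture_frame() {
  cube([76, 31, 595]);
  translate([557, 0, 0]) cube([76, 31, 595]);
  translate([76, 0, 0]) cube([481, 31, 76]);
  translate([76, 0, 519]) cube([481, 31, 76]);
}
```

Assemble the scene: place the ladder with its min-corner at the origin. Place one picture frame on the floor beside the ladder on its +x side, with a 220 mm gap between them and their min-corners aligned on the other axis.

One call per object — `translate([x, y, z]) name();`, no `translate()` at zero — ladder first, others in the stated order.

ladder();
translate([680, 0, 0]) picture_frame();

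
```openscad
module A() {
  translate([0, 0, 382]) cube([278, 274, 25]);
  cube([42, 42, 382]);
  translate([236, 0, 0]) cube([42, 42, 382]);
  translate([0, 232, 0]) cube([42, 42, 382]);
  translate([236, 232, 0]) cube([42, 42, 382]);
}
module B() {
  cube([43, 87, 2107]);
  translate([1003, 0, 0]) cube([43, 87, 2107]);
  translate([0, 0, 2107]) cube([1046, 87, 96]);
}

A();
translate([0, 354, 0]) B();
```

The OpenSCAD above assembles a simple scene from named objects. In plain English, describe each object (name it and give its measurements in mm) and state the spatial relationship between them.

A is a simple wooden stool: a rectangular seat 278 mm (x) by 274 mm (y), 25 mm thick, top face at z = 407 mm, on four square legs, each 42×42 mm in cross-section. The legs rest on z = 0, each flush with a corner of the seat.

B is a door frame. The clear opening is 960 mm wide and 2107 mm high. Two 43 mm wide jambs, 87 mm deep, stand either side of the opening from the floor to the top of the opening. A 96 mm thick head sits across the top of both jambs, spanning the full outside width of the frame.

The door frame is on the floor beside the stool on its +y side.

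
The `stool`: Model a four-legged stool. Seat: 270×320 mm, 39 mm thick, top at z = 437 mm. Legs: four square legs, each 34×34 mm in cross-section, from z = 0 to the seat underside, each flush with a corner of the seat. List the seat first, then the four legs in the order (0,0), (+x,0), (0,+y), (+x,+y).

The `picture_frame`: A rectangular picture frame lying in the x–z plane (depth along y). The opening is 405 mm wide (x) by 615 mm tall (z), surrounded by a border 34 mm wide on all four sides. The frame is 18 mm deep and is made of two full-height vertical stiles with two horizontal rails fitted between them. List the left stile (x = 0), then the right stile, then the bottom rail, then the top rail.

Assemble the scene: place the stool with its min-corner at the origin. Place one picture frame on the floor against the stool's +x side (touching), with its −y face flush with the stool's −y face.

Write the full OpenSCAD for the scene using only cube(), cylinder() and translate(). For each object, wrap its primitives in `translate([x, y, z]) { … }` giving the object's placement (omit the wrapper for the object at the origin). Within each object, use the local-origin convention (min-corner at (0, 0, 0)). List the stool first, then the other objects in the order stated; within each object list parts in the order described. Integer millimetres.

translate([0, 0, 398]) cube([270, 320, 39]);
cube([34, 34, 398]);
translate([236, 0, 0]) cube([34, 34, 398]);
translate([0, 286, 0]) cube([34, 34, 398]);
translate([236, 286, 0]) cube([34, 34, 398]);
translate([270, 0, 0]) {
  cube([34, 18, 683]);
  translate([439, 0, 0]) cube([34, 18, 683]);
  translate([34, 0, 0]) cube([405, 18, 34]);
  translate([34, 0, 649]) cube([405, 18, 34]);
}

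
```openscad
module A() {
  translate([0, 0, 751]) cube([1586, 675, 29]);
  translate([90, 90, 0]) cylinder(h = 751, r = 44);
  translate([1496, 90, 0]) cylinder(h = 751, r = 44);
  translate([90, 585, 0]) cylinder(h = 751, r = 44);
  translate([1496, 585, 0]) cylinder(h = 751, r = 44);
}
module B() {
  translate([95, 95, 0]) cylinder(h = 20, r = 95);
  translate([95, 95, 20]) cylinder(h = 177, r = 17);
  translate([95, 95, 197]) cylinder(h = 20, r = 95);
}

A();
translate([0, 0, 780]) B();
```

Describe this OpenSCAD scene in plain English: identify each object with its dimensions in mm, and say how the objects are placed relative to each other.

A is a table: top 1586 mm (x) × 675 mm (y), 29 mm thick, upper face at z = 780 mm, on four round legs of 88 mm diameter, each leg's bounding box inset 46 mm from the nearest pair of top edges, running from z = 0 to the bottom of the top.

B is a spool: two coaxial disc flanges of radius 95 mm and thickness 20 mm, joined by a core cylinder of radius 17 mm and height 177 mm. The lower flange rests on z = 0 and the three cylinders share a vertical axis.

The spool is on top of the table.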